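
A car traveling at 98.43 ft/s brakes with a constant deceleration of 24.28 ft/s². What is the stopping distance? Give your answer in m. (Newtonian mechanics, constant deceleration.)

v₀ = 98.43 ft/s × 0.3048 = 30.0015 m/s
a = 24.28 ft/s² × 0.3048 = 7.40054 m/s²
d = v₀² / (2a) = 30.0015² / (2 × 7.40054) = 900.09 / 14.8011 = 60.81 m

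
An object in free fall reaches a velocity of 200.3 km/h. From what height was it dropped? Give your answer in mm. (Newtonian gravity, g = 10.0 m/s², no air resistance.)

v = 200.3 km/h × 0.2777777777777778 = 55.6389 m/s
h = v² / (2g) = 55.6389² / (2 × 10.0) = 154.784 m
h = 154.784 m / 0.001 = 154800 mm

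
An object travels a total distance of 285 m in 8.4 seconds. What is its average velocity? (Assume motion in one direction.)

v_avg = Δd / Δt = 285 / 8.4 = 33.93 m/s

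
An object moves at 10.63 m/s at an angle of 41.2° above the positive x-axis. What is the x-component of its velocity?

vₓ = v cos(θ) = 10.63 × cos(41.2°) = 8.0 m/s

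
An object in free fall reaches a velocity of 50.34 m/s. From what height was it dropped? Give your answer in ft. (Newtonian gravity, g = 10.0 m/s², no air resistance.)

h = v² / (2g) = 50.34² / (2 × 10.0) = 126.706 m
h = 126.706 m / 0.3048 = 415.7 ft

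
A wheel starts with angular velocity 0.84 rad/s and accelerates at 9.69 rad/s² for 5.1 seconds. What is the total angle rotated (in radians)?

θ = ω₀t + ½αt² = 0.84×5.1 + ½×9.69×5.1² = 130.3 rad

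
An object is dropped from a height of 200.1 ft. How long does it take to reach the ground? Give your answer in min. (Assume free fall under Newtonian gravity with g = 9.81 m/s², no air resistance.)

h = 200.1 ft × 0.3048 = 60.9905 m
t = √(2h/g) = √(2 × 60.9905 / 9.81) = 3.52624 s
t = 3.52624 s / 60.0 = 0.05877 min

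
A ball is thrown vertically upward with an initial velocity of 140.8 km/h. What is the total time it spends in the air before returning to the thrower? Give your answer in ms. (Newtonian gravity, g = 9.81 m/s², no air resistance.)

v₀ = 140.8 km/h × 0.2777777777777778 = 39.1111 m/s
t_total = 2 × v₀ / g = 2 × 39.1111 / 9.81 = 7.97372 s
t_total = 7.97372 s / 0.001 = 7974 ms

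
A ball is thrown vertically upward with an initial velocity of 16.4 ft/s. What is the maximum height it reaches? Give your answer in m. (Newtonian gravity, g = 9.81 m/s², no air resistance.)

v₀ = 16.4 ft/s × 0.3048 = 4.99872 m/s
h_max = v₀² / (2g) = 4.99872² / (2 × 9.81) = 24.9872 / 19.62 = 1.274 m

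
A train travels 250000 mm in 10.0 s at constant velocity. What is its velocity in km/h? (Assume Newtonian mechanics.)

d = 250000 mm × 0.001 = 250.0 m
v = d / t = 250.0 / 10.0 = 25.0 m/s
v = 25.0 m/s / 0.2777777777777778 = 90.0 km/h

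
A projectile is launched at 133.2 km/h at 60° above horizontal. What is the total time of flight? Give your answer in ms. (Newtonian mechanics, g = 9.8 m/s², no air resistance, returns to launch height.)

v₀ = 133.2 km/h × 0.2777777777777778 = 37.0 m/s
T = 2 × v₀ × sin(θ) / g = 2 × 37.0 × sin(60°) / 9.8 = 2 × 37.0 × 0.866025 / 9.8 = 6.53937 s
T = 6.53937 s / 0.001 = 6539 ms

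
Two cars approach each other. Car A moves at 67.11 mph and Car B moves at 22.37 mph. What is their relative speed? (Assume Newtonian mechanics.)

v_rel = v_A + v_B = 67.11 + 22.37 = 89.48 mph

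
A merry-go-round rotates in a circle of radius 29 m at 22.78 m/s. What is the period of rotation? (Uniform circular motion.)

T = 2πr/v = 2π×29/22.78 = 8.0 s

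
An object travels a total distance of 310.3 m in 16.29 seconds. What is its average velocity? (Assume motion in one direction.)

v_avg = Δd / Δt = 310.3 / 16.29 = 19.05 m/s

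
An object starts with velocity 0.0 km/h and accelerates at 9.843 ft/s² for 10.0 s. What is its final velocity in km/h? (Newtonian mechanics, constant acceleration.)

v₀ = 0.0 km/h × 0.2777777777777778 = 0.0 m/s
a = 9.843 ft/s² × 0.3048 = 3.00015 m/s²
v = v₀ + a × t = 0.0 + 3.00015 × 10.0 = 30.0015 m/s
v = 30.0015 m/s / 0.2777777777777778 = 108.0 km/h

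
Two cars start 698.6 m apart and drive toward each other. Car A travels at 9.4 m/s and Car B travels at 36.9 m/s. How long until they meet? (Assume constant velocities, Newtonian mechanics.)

Combined speed: v_combined = 9.4 + 36.9 = 46.3 m/s
Time to meet: t = d/v_combined = 698.6/46.3 = 15.09 s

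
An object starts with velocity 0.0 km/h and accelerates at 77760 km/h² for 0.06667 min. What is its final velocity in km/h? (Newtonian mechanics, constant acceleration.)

v₀ = 0.0 km/h × 0.2777777777777778 = 0.0 m/s
a = 77760 km/h² × 7.716049382716049e-05 = 6.0 m/s²
t = 0.06667 min × 60.0 = 4.0002 s
v = v₀ + a × t = 0.0 + 6.0 × 4.0002 = 24.0012 m/s
v = 24.0012 m/s / 0.2777777777777778 = 86.4 km/h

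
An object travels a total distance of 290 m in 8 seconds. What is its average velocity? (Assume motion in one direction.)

v_avg = Δd / Δt = 290 / 8 = 36.25 m/s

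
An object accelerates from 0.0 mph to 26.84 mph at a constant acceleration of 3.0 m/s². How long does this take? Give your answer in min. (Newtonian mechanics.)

v₀ = 0.0 mph × 0.44704 = 0.0 m/s
v = 26.84 mph × 0.44704 = 11.9986 m/s
t = (v - v₀) / a = (11.9986 - 0.0) / 3.0 = 3.99953 s
t = 3.99953 s / 60.0 = 0.06666 min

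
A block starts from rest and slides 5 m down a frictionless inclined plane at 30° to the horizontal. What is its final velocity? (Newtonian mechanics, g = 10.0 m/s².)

a = g sin(θ) = 10.0 × sin(30°) = 5.0 m/s²
v = √(2ad) = √(2 × 5.0 × 5) = 7.07 m/s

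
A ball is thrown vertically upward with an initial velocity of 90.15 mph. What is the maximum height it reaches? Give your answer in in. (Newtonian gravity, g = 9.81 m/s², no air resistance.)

v₀ = 90.15 mph × 0.44704 = 40.3007 m/s
h_max = v₀² / (2g) = 40.3007² / (2 × 9.81) = 1624.15 / 19.62 = 82.7803 m
h_max = 82.7803 m / 0.0254 = 3259 in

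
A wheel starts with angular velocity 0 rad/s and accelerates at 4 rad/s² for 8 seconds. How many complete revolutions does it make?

θ = ω₀t + ½αt² = 0×8 + ½×4×8² = 128.0 rad
Total revolutions = θ/(2π) = 128.0/(2π) = 20.37
Complete revolutions = ⌊20.37⌋ = 20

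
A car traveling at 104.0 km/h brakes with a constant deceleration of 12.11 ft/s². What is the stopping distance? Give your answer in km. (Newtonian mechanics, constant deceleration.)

v₀ = 104.0 km/h × 0.2777777777777778 = 28.8889 m/s
a = 12.11 ft/s² × 0.3048 = 3.69113 m/s²
d = v₀² / (2a) = 28.8889² / (2 × 3.69113) = 834.569 / 7.38226 = 113.051 m
d = 113.051 m / 1000.0 = 0.1131 km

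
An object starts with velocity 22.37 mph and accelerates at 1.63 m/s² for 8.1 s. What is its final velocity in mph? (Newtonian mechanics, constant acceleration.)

v₀ = 22.37 mph × 0.44704 = 10.0003 m/s
v = v₀ + a × t = 10.0003 + 1.63 × 8.1 = 23.2033 m/s
v = 23.2033 m/s / 0.44704 = 51.9 mph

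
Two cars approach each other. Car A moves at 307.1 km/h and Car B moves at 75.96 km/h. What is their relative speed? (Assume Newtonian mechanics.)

v_rel = v_A + v_B = 307.1 + 75.96 = 383.06 km/h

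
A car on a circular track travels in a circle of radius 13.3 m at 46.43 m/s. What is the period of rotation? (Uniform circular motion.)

T = 2πr/v = 2π×13.3/46.43 = 1.8 s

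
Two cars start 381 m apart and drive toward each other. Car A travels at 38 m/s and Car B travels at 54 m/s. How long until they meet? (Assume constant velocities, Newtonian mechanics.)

Combined speed: v_combined = 38 + 54 = 92 m/s
Time to meet: t = d/v_combined = 381/92 = 4.14 s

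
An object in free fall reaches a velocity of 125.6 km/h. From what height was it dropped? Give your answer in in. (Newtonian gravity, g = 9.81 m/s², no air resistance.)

v = 125.6 km/h × 0.2777777777777778 = 34.8889 m/s
h = v² / (2g) = 34.8889² / (2 × 9.81) = 62.0405 m
h = 62.0405 m / 0.0254 = 2443 in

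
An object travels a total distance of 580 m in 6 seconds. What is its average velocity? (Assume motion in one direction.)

v_avg = Δd / Δt = 580 / 6 = 96.67 m/s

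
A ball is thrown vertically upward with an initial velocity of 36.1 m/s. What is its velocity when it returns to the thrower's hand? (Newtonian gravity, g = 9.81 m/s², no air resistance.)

By conservation of energy (no air resistance), the ball returns to the throw height with the same speed as launch, but directed downward.
|v_ground| = v₀ = 36.1 m/s
v_ground = 36.1 m/s (downward)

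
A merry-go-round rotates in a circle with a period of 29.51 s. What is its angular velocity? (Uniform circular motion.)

ω = 2π/T = 2π/29.51 = 0.2129 rad/s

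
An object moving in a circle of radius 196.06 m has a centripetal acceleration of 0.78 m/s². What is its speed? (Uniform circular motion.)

v = √(a_c × r) = √(0.78 × 196.06) = 12.37 m/s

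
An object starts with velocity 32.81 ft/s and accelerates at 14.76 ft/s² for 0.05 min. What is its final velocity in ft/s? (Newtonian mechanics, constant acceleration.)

v₀ = 32.81 ft/s × 0.3048 = 10.0005 m/s
a = 14.76 ft/s² × 0.3048 = 4.49885 m/s²
t = 0.05 min × 60.0 = 3.0 s
v = v₀ + a × t = 10.0005 + 4.49885 × 3.0 = 23.4971 m/s
v = 23.4971 m/s / 0.3048 = 77.09 ft/s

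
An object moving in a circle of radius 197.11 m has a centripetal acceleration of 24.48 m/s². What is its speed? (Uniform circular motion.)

v = √(a_c × r) = √(24.48 × 197.11) = 69.46 m/s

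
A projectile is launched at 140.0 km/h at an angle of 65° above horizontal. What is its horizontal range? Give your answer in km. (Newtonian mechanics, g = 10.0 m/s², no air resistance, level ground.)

v₀ = 140.0 km/h × 0.2777777777777778 = 38.8889 m/s
R = v₀² × sin(2θ) / g = 38.8889² × sin(2 × 65°) / 10.0 = 1512.35 × 0.766044 / 10.0 = 115.853 m
R = 115.853 m / 1000.0 = 0.1159 km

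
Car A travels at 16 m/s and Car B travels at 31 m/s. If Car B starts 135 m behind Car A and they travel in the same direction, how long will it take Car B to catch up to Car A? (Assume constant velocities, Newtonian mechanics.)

Relative speed: v_rel = 31 - 16 = 15 m/s
Time to catch: t = d₀/v_rel = 135/15 = 9.0 s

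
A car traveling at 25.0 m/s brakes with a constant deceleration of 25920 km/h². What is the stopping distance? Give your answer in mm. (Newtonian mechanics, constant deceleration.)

a = 25920 km/h² × 7.716049382716049e-05 = 2.0 m/s²
d = v₀² / (2a) = 25.0² / (2 × 2.0) = 625.0 / 4.0 = 156.25 m
d = 156.25 m / 0.001 = 156200 mm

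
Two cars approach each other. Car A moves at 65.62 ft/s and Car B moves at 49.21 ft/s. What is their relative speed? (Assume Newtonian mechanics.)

v_rel = v_A + v_B = 65.62 + 49.21 = 114.83 ft/s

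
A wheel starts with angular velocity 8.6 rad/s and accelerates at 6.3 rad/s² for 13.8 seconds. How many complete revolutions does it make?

θ = ω₀t + ½αt² = 8.6×13.8 + ½×6.3×13.8² = 718.566 rad
Total revolutions = θ/(2π) = 718.566/(2π) = 114.36
Complete revolutions = ⌊114.36⌋ = 114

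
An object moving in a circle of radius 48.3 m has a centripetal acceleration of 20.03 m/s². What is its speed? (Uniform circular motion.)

v = √(a_c × r) = √(20.03 × 48.3) = 31.1 m/s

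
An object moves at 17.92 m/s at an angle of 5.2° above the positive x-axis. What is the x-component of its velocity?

vₓ = v cos(θ) = 17.92 × cos(5.2°) = 17.85 m/s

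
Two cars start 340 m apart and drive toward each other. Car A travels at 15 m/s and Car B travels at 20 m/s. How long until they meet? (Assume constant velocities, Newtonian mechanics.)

Combined speed: v_combined = 15 + 20 = 35 m/s
Time to meet: t = d/v_combined = 340/35 = 9.71 s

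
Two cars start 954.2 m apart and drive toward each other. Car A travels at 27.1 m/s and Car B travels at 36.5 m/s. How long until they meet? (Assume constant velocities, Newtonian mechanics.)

Combined speed: v_combined = 27.1 + 36.5 = 63.6 m/s
Time to meet: t = d/v_combined = 954.2/63.6 = 15.0 s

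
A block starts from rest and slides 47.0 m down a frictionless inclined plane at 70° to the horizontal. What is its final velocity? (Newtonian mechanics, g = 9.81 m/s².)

a = g sin(θ) = 9.81 × sin(70°) = 9.2184 m/s²
v = √(2ad) = √(2 × 9.2184 × 47.0) = 29.44 m/s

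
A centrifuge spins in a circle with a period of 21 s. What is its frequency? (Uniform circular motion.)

f = 1/T = 1/21 = 0.0476 Hz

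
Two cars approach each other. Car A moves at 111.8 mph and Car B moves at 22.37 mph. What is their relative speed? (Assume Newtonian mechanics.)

v_rel = v_A + v_B = 111.8 + 22.37 = 134.17 mph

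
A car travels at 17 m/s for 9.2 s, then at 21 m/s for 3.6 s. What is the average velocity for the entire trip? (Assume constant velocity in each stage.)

d₁ = v₁t₁ = 17 × 9.2 = 156.4 m
d₂ = v₂t₂ = 21 × 3.6 = 75.6 m
d_total = 232.0 m, t_total = 12.8 s
v_avg = d_total/t_total = 232.0/12.8 = 18.12 m/s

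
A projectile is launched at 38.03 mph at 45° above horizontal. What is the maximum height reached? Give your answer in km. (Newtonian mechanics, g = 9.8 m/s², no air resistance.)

v₀ = 38.03 mph × 0.44704 = 17.0009 m/s
H = v₀² × sin²(θ) / (2g) = 17.0009² × sin(45°)² / (2 × 9.8) = 289.031 × 0.5 / 19.6 = 7.37324 m
H = 7.37324 m / 1000.0 = 0.007373 km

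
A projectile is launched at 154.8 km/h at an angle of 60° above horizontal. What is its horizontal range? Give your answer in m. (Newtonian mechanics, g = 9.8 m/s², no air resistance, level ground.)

v₀ = 154.8 km/h × 0.2777777777777778 = 43.0 m/s
R = v₀² × sin(2θ) / g = 43.0² × sin(2 × 60°) / 9.8 = 1849.0 × 0.866025 / 9.8 = 163.4 m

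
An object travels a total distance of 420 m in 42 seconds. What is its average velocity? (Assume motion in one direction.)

v_avg = Δd / Δt = 420 / 42 = 10.0 m/s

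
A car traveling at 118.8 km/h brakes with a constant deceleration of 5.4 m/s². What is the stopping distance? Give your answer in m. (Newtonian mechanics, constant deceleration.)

v₀ = 118.8 km/h × 0.2777777777777778 = 33.0 m/s
d = v₀² / (2a) = 33.0² / (2 × 5.4) = 1089.0 / 10.8 = 100.8 m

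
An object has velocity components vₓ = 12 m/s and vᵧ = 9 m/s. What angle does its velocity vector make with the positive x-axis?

θ = arctan(vᵧ/vₓ) = arctan(9/12) = 36.87°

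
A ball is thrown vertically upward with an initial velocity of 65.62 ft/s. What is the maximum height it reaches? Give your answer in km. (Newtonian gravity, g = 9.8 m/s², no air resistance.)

v₀ = 65.62 ft/s × 0.3048 = 20.001 m/s
h_max = v₀² / (2g) = 20.001² / (2 × 9.8) = 400.04 / 19.6 = 20.4102 m
h_max = 20.4102 m / 1000.0 = 0.02041 km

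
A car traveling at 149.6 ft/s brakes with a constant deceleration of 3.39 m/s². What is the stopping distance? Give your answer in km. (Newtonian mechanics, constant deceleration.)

v₀ = 149.6 ft/s × 0.3048 = 45.5981 m/s
d = v₀² / (2a) = 45.5981² / (2 × 3.39) = 2079.19 / 6.78 = 306.665 m
d = 306.665 m / 1000.0 = 0.3067 km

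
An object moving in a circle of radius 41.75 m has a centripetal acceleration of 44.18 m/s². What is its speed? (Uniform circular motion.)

v = √(a_c × r) = √(44.18 × 41.75) = 42.95 m/s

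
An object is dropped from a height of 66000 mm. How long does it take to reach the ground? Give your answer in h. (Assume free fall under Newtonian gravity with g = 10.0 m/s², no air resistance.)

h = 66000 mm × 0.001 = 66.0 m
t = √(2h/g) = √(2 × 66.0 / 10.0) = 3.63318 s
t = 3.63318 s / 3600.0 = 0.001009 h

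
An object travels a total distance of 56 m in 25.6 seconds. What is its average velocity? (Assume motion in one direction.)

v_avg = Δd / Δt = 56 / 25.6 = 2.19 m/s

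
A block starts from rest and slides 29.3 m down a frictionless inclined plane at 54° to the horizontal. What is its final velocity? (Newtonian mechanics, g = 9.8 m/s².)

a = g sin(θ) = 9.8 × sin(54°) = 7.9284 m/s²
v = √(2ad) = √(2 × 7.9284 × 29.3) = 21.55 m/s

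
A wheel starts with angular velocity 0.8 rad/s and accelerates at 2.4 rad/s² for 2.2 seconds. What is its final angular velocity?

ω = ω₀ + αt = 0.8 + 2.4 × 2.2 = 6.08 rad/s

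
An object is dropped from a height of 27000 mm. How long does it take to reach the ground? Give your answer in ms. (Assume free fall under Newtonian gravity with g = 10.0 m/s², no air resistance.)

h = 27000 mm × 0.001 = 27.0 m
t = √(2h/g) = √(2 × 27.0 / 10.0) = 2.32379 s
t = 2.32379 s / 0.001 = 2324 ms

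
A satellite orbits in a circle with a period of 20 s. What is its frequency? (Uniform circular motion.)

f = 1/T = 1/20 = 0.05 Hz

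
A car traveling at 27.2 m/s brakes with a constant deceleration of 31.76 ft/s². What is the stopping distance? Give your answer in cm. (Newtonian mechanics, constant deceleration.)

a = 31.76 ft/s² × 0.3048 = 9.68045 m/s²
d = v₀² / (2a) = 27.2² / (2 × 9.68045) = 739.84 / 19.3609 = 38.2131 m
d = 38.2131 m / 0.01 = 3821 cm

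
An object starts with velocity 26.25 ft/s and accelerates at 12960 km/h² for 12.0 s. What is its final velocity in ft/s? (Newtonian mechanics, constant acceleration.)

v₀ = 26.25 ft/s × 0.3048 = 8.001 m/s
a = 12960 km/h² × 7.716049382716049e-05 = 1.0 m/s²
v = v₀ + a × t = 8.001 + 1.0 × 12.0 = 20.001 m/s
v = 20.001 m/s / 0.3048 = 65.62 ft/s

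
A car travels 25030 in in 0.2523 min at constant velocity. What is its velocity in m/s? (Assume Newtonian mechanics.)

d = 25030 in × 0.0254 = 635.762 m
t = 0.2523 min × 60.0 = 15.138 s
v = d / t = 635.762 / 15.138 = 42.0 m/s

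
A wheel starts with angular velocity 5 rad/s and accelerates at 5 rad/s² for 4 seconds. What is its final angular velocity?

ω = ω₀ + αt = 5 + 5 × 4 = 25 rad/s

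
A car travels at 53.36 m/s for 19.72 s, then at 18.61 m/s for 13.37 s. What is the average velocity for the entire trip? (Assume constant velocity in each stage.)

d₁ = v₁t₁ = 53.36 × 19.72 = 1052.2592 m
d₂ = v₂t₂ = 18.61 × 13.37 = 248.8157 m
d_total = 1301.0749 m, t_total = 33.09 s
v_avg = d_total/t_total = 1301.0749/33.09 = 39.32 m/s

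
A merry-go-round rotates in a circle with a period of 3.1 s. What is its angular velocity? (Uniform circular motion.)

ω = 2π/T = 2π/3.1 = 2.0268 rad/s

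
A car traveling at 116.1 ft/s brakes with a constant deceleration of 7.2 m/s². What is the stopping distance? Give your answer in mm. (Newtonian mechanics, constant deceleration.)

v₀ = 116.1 ft/s × 0.3048 = 35.3873 m/s
d = v₀² / (2a) = 35.3873² / (2 × 7.2) = 1252.26 / 14.4 = 86.9625 m
d = 86.9625 m / 0.001 = 86960 mm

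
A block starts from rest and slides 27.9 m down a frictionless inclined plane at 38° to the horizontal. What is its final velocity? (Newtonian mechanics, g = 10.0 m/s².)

a = g sin(θ) = 10.0 × sin(38°) = 6.1566 m/s²
v = √(2ad) = √(2 × 6.1566 × 27.9) = 18.53 m/s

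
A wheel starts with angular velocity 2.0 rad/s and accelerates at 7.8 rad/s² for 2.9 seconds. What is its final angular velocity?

ω = ω₀ + αt = 2.0 + 7.8 × 2.9 = 24.62 rad/s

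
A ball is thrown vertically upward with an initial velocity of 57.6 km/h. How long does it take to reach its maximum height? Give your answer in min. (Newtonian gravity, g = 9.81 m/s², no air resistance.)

v₀ = 57.6 km/h × 0.2777777777777778 = 16.0 m/s
t_up = v₀ / g = 16.0 / 9.81 = 1.63099 s
t_up = 1.63099 s / 60.0 = 0.02718 min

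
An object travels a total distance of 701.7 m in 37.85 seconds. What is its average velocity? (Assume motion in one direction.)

v_avg = Δd / Δt = 701.7 / 37.85 = 18.54 m/s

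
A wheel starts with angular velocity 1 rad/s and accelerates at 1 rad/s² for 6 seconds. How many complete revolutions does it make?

θ = ω₀t + ½αt² = 1×6 + ½×1×6² = 24.0 rad
Total revolutions = θ/(2π) = 24.0/(2π) = 3.82
Complete revolutions = ⌊3.82⌋ = 3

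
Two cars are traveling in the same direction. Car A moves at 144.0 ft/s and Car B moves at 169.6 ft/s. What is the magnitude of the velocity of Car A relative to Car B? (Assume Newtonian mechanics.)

v_rel = |v_A - v_B| = |144.0 - 169.6| = 25.6 ft/s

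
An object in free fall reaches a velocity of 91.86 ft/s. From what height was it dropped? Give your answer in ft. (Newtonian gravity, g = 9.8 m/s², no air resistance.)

v = 91.86 ft/s × 0.3048 = 27.9989 m/s
h = v² / (2g) = 27.9989² / (2 × 9.8) = 39.9969 m
h = 39.9969 m / 0.3048 = 131.2 ft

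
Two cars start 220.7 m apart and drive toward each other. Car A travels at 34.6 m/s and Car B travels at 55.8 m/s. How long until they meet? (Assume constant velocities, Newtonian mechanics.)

Combined speed: v_combined = 34.6 + 55.8 = 90.4 m/s
Time to meet: t = d/v_combined = 220.7/90.4 = 2.44 s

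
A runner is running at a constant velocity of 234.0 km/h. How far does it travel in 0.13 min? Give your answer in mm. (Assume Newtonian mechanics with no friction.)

v = 234.0 km/h × 0.2777777777777778 = 65.0 m/s
t = 0.13 min × 60.0 = 7.8 s
d = v × t = 65.0 × 7.8 = 507.0 m
d = 507.0 m / 0.001 = 507000 mm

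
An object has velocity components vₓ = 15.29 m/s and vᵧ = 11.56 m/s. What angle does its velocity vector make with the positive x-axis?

θ = arctan(vᵧ/vₓ) = arctan(11.56/15.29) = 37.09°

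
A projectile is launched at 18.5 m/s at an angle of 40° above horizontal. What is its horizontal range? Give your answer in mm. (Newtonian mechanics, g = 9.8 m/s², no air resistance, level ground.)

R = v₀² × sin(2θ) / g = 18.5² × sin(2 × 40°) / 9.8 = 342.25 × 0.984808 / 9.8 = 34.3929 m
R = 34.3929 m / 0.001 = 34390 mm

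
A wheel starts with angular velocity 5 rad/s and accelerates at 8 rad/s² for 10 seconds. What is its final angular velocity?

ω = ω₀ + αt = 5 + 8 × 10 = 85 rad/s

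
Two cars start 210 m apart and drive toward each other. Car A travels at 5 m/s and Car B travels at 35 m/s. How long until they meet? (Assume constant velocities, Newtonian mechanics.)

Combined speed: v_combined = 5 + 35 = 40 m/s
Time to meet: t = d/v_combined = 210/40 = 5.25 s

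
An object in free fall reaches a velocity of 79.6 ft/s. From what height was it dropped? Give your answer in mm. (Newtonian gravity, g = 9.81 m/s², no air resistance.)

v = 79.6 ft/s × 0.3048 = 24.2621 m/s
h = v² / (2g) = 24.2621² / (2 × 9.81) = 30.0025 m
h = 30.0025 m / 0.001 = 30000 mm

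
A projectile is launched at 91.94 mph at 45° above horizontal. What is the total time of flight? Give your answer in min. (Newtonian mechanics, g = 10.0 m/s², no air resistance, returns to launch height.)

v₀ = 91.94 mph × 0.44704 = 41.1009 m/s
T = 2 × v₀ × sin(θ) / g = 2 × 41.1009 × sin(45°) / 10.0 = 2 × 41.1009 × 0.707107 / 10.0 = 5.81255 s
T = 5.81255 s / 60.0 = 0.09688 min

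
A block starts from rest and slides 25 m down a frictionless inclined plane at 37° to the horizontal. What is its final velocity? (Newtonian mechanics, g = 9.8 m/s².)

a = g sin(θ) = 9.8 × sin(37°) = 5.8978 m/s²
v = √(2ad) = √(2 × 5.8978 × 25) = 17.17 m/s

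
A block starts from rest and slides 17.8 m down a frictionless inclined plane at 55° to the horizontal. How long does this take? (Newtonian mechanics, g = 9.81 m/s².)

a = g sin(θ) = 9.81 × sin(55°) = 8.0359 m/s²
t = √(2d/a) = √(2 × 17.8 / 8.0359) = 2.1 s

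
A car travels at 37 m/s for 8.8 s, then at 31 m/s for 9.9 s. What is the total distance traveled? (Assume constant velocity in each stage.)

d₁ = v₁t₁ = 37 × 8.8 = 325.6 m
d₂ = v₂t₂ = 31 × 9.9 = 306.9 m
d_total = 325.6 + 306.9 = 632.5 m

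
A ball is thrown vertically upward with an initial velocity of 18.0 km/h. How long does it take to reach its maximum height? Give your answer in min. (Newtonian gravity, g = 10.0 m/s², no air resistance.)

v₀ = 18.0 km/h × 0.2777777777777778 = 5.0 m/s
t_up = v₀ / g = 5.0 / 10.0 = 0.5 s
t_up = 0.5 s / 60.0 = 0.008333 min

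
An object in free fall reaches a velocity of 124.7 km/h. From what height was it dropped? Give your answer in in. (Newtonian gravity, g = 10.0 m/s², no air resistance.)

v = 124.7 km/h × 0.2777777777777778 = 34.6389 m/s
h = v² / (2g) = 34.6389² / (2 × 10.0) = 59.9927 m
h = 59.9927 m / 0.0254 = 2362 in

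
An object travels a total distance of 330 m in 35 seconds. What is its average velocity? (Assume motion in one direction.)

v_avg = Δd / Δt = 330 / 35 = 9.43 m/s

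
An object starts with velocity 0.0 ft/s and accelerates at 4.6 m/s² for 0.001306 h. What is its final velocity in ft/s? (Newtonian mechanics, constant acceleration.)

v₀ = 0.0 ft/s × 0.3048 = 0.0 m/s
t = 0.001306 h × 3600.0 = 4.7016 s
v = v₀ + a × t = 0.0 + 4.6 × 4.7016 = 21.6274 m/s
v = 21.6274 m/s / 0.3048 = 70.96 ft/s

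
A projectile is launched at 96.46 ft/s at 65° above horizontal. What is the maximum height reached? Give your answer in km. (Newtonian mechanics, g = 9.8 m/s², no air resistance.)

v₀ = 96.46 ft/s × 0.3048 = 29.401 m/s
H = v₀² × sin²(θ) / (2g) = 29.401² × sin(65°)² / (2 × 9.8) = 864.419 × 0.821394 / 19.6 = 36.2259 m
H = 36.2259 m / 1000.0 = 0.03623 km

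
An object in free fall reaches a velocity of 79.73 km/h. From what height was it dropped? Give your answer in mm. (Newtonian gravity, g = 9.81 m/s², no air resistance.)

v = 79.73 km/h × 0.2777777777777778 = 22.1472 m/s
h = v² / (2g) = 22.1472² / (2 × 9.81) = 24.9999 m
h = 24.9999 m / 0.001 = 25000 mm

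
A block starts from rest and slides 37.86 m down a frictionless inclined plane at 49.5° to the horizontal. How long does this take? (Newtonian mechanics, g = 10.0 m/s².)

a = g sin(θ) = 10.0 × sin(49.5°) = 7.6041 m/s²
t = √(2d/a) = √(2 × 37.86 / 7.6041) = 3.16 s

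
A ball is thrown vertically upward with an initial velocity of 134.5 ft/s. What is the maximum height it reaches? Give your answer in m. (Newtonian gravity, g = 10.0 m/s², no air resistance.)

v₀ = 134.5 ft/s × 0.3048 = 40.9956 m/s
h_max = v₀² / (2g) = 40.9956² / (2 × 10.0) = 1680.64 / 20.0 = 84.03 m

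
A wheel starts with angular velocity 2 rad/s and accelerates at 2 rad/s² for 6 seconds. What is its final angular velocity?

ω = ω₀ + αt = 2 + 2 × 6 = 14 rad/s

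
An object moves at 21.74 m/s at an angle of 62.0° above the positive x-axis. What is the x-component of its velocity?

vₓ = v cos(θ) = 21.74 × cos(62.0°) = 10.21 m/s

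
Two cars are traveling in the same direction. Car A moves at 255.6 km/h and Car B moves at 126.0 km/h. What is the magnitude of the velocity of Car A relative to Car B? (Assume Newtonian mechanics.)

v_rel = |v_A - v_B| = |255.6 - 126.0| = 129.6 km/h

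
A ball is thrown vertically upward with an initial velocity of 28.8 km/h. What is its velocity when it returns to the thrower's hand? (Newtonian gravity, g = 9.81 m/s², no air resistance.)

By conservation of energy (no air resistance), the ball returns to the throw height with the same speed as launch, but directed downward.
|v_ground| = v₀ = 28.8 km/h
v_ground = 28.8 km/h (downward)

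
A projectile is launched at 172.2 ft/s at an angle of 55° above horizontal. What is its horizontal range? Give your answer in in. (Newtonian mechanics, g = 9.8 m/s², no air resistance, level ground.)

v₀ = 172.2 ft/s × 0.3048 = 52.4866 m/s
R = v₀² × sin(2θ) / g = 52.4866² × sin(2 × 55°) / 9.8 = 2754.84 × 0.939693 / 9.8 = 264.153 m
R = 264.153 m / 0.0254 = 10400 in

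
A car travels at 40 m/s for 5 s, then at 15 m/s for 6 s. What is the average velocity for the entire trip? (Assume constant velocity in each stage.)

d₁ = v₁t₁ = 40 × 5 = 200 m
d₂ = v₂t₂ = 15 × 6 = 90 m
d_total = 290 m, t_total = 11 s
v_avg = d_total/t_total = 290/11 = 26.36 m/s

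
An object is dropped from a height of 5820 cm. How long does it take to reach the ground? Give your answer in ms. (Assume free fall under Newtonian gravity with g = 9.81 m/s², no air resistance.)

h = 5820 cm × 0.01 = 58.2 m
t = √(2h/g) = √(2 × 58.2 / 9.81) = 3.44463 s
t = 3.44463 s / 0.001 = 3445 ms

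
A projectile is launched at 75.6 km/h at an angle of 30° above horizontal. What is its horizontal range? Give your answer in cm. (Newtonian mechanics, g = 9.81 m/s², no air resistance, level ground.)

v₀ = 75.6 km/h × 0.2777777777777778 = 21.0 m/s
R = v₀² × sin(2θ) / g = 21.0² × sin(2 × 30°) / 9.81 = 441.0 × 0.866025 / 9.81 = 38.9314 m
R = 38.9314 m / 0.01 = 3893 cm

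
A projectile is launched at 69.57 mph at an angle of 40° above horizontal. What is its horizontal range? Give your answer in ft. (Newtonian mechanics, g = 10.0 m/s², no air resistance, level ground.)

v₀ = 69.57 mph × 0.44704 = 31.1006 m/s
R = v₀² × sin(2θ) / g = 31.1006² × sin(2 × 40°) / 10.0 = 967.247 × 0.984808 / 10.0 = 95.2553 m
R = 95.2553 m / 0.3048 = 312.5 ft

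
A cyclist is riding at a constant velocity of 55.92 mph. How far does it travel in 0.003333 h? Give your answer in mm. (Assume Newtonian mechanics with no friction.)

v = 55.92 mph × 0.44704 = 24.9985 m/s
t = 0.003333 h × 3600.0 = 11.9988 s
d = v × t = 24.9985 × 11.9988 = 299.952 m
d = 299.952 m / 0.001 = 300000 mm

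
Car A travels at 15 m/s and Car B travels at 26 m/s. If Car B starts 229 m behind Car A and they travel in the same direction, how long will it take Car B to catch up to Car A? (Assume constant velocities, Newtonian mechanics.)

Relative speed: v_rel = 26 - 15 = 11 m/s
Time to catch: t = d₀/v_rel = 229/11 = 20.82 s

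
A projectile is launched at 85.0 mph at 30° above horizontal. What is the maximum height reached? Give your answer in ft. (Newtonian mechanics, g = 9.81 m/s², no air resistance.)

v₀ = 85.0 mph × 0.44704 = 37.9984 m/s
H = v₀² × sin²(θ) / (2g) = 37.9984² × sin(30°)² / (2 × 9.81) = 1443.88 × 0.25 / 19.62 = 18.3981 m
H = 18.3981 m / 0.3048 = 60.36 ft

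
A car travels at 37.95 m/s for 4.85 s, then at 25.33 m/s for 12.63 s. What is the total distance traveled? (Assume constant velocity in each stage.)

d₁ = v₁t₁ = 37.95 × 4.85 = 184.0575 m
d₂ = v₂t₂ = 25.33 × 12.63 = 319.9179 m
d_total = 184.0575 + 319.9179 = 503.98 m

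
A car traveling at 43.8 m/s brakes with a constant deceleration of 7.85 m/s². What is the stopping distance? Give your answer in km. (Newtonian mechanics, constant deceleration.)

d = v₀² / (2a) = 43.8² / (2 × 7.85) = 1918.44 / 15.7 = 122.194 m
d = 122.194 m / 1000.0 = 0.1222 km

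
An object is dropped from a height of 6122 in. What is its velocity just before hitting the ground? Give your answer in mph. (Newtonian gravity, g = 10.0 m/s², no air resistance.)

h = 6122 in × 0.0254 = 155.499 m
v = √(2gh) = √(2 × 10.0 × 155.499) = 55.7672 m/s
v = 55.7672 m/s / 0.44704 = 124.7 mph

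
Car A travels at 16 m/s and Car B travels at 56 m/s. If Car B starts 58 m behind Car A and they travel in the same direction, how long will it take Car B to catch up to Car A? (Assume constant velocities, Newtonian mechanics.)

Relative speed: v_rel = 56 - 16 = 40 m/s
Time to catch: t = d₀/v_rel = 58/40 = 1.45 s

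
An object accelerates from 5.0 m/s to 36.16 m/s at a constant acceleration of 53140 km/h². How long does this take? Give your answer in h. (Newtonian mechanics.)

a = 53140 km/h² × 7.716049382716049e-05 = 4.10031 m/s²
t = (v - v₀) / a = (36.16 - 5.0) / 4.10031 = 7.59943 s
t = 7.59943 s / 3600.0 = 0.002111 h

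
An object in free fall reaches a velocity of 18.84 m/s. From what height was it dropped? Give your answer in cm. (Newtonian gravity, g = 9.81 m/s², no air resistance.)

h = v² / (2g) = 18.84² / (2 × 9.81) = 18.091 m
h = 18.091 m / 0.01 = 1809 cm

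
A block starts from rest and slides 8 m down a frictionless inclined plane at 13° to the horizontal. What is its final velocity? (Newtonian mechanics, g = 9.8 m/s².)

a = g sin(θ) = 9.8 × sin(13°) = 2.2045 m/s²
v = √(2ad) = √(2 × 2.2045 × 8) = 5.94 m/s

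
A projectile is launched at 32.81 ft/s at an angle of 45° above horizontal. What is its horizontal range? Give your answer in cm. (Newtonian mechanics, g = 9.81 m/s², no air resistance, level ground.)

v₀ = 32.81 ft/s × 0.3048 = 10.0005 m/s
R = v₀² × sin(2θ) / g = 10.0005² × sin(2 × 45°) / 9.81 = 100.01 × 1.0 / 9.81 = 10.1947 m
R = 10.1947 m / 0.01 = 1019 cm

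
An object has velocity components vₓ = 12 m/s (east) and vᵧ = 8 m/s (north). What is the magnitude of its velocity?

|v| = √(vₓ² + vᵧ²) = √(12² + 8²) = √(208) = 14.42 m/s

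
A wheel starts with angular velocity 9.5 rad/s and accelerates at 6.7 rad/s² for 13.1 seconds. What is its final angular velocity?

ω = ω₀ + αt = 9.5 + 6.7 × 13.1 = 97.27 rad/s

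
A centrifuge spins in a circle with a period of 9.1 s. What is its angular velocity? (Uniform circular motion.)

ω = 2π/T = 2π/9.1 = 0.6905 rad/s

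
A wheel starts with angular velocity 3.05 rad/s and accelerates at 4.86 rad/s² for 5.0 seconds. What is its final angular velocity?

ω = ω₀ + αt = 3.05 + 4.86 × 5.0 = 27.35 rad/s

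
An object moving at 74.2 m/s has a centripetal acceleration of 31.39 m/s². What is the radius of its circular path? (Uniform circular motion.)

r = v²/a_c = 74.2²/31.39 = 175.39 m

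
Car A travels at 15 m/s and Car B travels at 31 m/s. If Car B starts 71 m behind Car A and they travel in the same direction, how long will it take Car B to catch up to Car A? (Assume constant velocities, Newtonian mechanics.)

Relative speed: v_rel = 31 - 15 = 16 m/s
Time to catch: t = d₀/v_rel = 71/16 = 4.44 s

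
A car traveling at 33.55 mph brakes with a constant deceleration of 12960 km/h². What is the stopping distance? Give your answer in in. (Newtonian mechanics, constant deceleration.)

v₀ = 33.55 mph × 0.44704 = 14.9982 m/s
a = 12960 km/h² × 7.716049382716049e-05 = 1.0 m/s²
d = v₀² / (2a) = 14.9982² / (2 × 1.0) = 224.946 / 2.0 = 112.473 m
d = 112.473 m / 0.0254 = 4428 in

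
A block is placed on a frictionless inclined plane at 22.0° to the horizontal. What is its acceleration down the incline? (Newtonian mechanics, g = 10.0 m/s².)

a = g sin(θ) = 10.0 × sin(22.0°) = 10.0 × 0.3746 = 3.75 m/s²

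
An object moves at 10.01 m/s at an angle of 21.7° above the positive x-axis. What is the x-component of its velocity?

vₓ = v cos(θ) = 10.01 × cos(21.7°) = 9.3 m/s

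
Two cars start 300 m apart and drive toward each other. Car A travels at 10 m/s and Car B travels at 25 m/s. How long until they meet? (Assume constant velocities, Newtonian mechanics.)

Combined speed: v_combined = 10 + 25 = 35 m/s
Time to meet: t = d/v_combined = 300/35 = 8.57 s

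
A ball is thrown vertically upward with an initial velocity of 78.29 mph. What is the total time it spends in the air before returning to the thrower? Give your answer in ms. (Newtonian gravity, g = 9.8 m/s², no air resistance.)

v₀ = 78.29 mph × 0.44704 = 34.9988 m/s
t_total = 2 × v₀ / g = 2 × 34.9988 / 9.8 = 7.14261 s
t_total = 7.14261 s / 0.001 = 7143 ms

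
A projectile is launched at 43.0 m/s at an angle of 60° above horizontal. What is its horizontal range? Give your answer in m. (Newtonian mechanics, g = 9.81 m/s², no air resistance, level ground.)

R = v₀² × sin(2θ) / g = 43.0² × sin(2 × 60°) / 9.81 = 1849.0 × 0.866025 / 9.81 = 163.2 m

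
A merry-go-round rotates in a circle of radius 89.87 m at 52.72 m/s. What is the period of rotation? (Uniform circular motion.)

T = 2πr/v = 2π×89.87/52.72 = 10.71 s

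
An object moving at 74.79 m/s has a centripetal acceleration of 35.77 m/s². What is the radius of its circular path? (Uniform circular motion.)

r = v²/a_c = 74.79²/35.77 = 156.38 m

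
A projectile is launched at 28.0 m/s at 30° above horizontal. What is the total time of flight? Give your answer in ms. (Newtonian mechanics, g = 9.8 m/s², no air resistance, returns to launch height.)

T = 2 × v₀ × sin(θ) / g = 2 × 28.0 × sin(30°) / 9.8 = 2 × 28.0 × 0.5 / 9.8 = 2.85714 s
T = 2.85714 s / 0.001 = 2857 ms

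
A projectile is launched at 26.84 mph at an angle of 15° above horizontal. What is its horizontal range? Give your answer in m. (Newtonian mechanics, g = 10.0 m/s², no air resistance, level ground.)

v₀ = 26.84 mph × 0.44704 = 11.9986 m/s
R = v₀² × sin(2θ) / g = 11.9986² × sin(2 × 15°) / 10.0 = 143.966 × 0.5 / 10.0 = 7.198 m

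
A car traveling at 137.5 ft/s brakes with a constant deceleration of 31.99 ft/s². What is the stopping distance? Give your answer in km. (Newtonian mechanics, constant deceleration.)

v₀ = 137.5 ft/s × 0.3048 = 41.91 m/s
a = 31.99 ft/s² × 0.3048 = 9.75055 m/s²
d = v₀² / (2a) = 41.91² / (2 × 9.75055) = 1756.45 / 19.5011 = 90.0693 m
d = 90.0693 m / 1000.0 = 0.09007 km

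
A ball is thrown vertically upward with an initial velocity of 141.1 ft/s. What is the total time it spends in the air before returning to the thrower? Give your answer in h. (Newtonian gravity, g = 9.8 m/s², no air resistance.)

v₀ = 141.1 ft/s × 0.3048 = 43.0073 m/s
t_total = 2 × v₀ / g = 2 × 43.0073 / 9.8 = 8.777 s
t_total = 8.777 s / 3600.0 = 0.002438 h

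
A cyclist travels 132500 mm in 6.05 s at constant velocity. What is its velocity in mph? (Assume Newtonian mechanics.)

d = 132500 mm × 0.001 = 132.5 m
v = d / t = 132.5 / 6.05 = 21.9008 m/s
v = 21.9008 m/s / 0.44704 = 48.99 mph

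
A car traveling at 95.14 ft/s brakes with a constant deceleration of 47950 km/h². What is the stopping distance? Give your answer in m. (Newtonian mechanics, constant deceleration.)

v₀ = 95.14 ft/s × 0.3048 = 28.9987 m/s
a = 47950 km/h² × 7.716049382716049e-05 = 3.69985 m/s²
d = v₀² / (2a) = 28.9987² / (2 × 3.69985) = 840.925 / 7.3997 = 113.6 m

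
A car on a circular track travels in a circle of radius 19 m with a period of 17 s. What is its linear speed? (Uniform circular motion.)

v = 2πr/T = 2π×19/17 = 7.02 m/s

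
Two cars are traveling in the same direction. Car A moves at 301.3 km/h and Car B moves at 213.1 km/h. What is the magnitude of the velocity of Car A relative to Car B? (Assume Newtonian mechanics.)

v_rel = |v_A - v_B| = |301.3 - 213.1| = 88.2 km/h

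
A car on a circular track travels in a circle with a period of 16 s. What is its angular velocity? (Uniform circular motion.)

ω = 2π/T = 2π/16 = 0.3927 rad/s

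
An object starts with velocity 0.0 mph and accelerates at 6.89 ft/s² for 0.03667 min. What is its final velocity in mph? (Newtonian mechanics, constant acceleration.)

v₀ = 0.0 mph × 0.44704 = 0.0 m/s
a = 6.89 ft/s² × 0.3048 = 2.10007 m/s²
t = 0.03667 min × 60.0 = 2.2002 s
v = v₀ + a × t = 0.0 + 2.10007 × 2.2002 = 4.62057 m/s
v = 4.62057 m/s / 0.44704 = 10.34 mph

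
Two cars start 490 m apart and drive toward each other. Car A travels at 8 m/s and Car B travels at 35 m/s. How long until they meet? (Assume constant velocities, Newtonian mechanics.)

Combined speed: v_combined = 8 + 35 = 43 m/s
Time to meet: t = d/v_combined = 490/43 = 11.4 s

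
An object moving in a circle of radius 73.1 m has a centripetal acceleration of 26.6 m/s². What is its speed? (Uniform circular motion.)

v = √(a_c × r) = √(26.6 × 73.1) = 44.1 m/s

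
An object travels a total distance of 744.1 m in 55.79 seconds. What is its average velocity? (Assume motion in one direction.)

v_avg = Δd / Δt = 744.1 / 55.79 = 13.34 m/s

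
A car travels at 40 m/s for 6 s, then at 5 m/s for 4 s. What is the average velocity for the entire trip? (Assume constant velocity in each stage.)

d₁ = v₁t₁ = 40 × 6 = 240 m
d₂ = v₂t₂ = 5 × 4 = 20 m
d_total = 260 m, t_total = 10 s
v_avg = d_total/t_total = 260/10 = 26.0 m/s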